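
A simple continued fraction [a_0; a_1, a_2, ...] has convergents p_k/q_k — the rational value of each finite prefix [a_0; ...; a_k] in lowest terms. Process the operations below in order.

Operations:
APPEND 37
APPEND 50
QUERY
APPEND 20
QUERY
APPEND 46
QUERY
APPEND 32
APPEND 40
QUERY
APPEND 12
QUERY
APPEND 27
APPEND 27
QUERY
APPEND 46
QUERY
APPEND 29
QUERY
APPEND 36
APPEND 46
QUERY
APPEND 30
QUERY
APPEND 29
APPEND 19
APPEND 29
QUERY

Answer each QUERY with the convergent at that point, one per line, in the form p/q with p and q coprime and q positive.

APPEND 37: p_0 = 37·1 + 0 = 37, q_0 = 37·0 + 1 = 1 → 37/1
APPEND 50: p_1 = 50·37 + 1 = 1851, q_1 = 50·1 + 0 = 50 → 1851/50
APPEND 20: p_2 = 20·1851 + 37 = 37057, q_2 = 20·50 + 1 = 1001 → 37057/1001
APPEND 46: p_3 = 46·37057 + 1851 = 1706473, q_3 = 46·1001 + 50 = 46096 → 1706473/46096
APPEND 32: p_4 = 32·1706473 + 37057 = 54644193, q_4 = 32·46096 + 1001 = 1476073 → 54644193/1476073
APPEND 40: p_5 = 40·54644193 + 1706473 = 2187474193, q_5 = 40·1476073 + 46096 = 59089016 → 2187474193/59089016
APPEND 12: p_6 = 12·2187474193 + 54644193 = 26304334509, q_6 = 12·59089016 + 1476073 = 710544265 → 26304334509/710544265
APPEND 27: p_7 = 27·26304334509 + 2187474193 = 712404505936, q_7 = 27·710544265 + 59089016 = 19243784171 → 712404505936/19243784171
APPEND 27: p_8 = 27·712404505936 + 26304334509 = 19261225994781, q_8 = 27·19243784171 + 710544265 = 520292716882 → 19261225994781/520292716882
APPEND 46: p_9 = 46·19261225994781 + 712404505936 = 886728800265862, q_9 = 46·520292716882 + 19243784171 = 23952708760743 → 886728800265862/23952708760743
APPEND 29: p_10 = 29·886728800265862 + 19261225994781 = 25734396433704779, q_10 = 29·23952708760743 + 520292716882 = 695148846778429 → 25734396433704779/695148846778429
APPEND 36: p_11 = 36·25734396433704779 + 886728800265862 = 927325000413637906, q_11 = 36·695148846778429 + 23952708760743 = 25049311192784187 → 927325000413637906/25049311192784187
APPEND 46: p_12 = 46·927325000413637906 + 25734396433704779 = 42682684415461048455, q_12 = 46·25049311192784187 + 695148846778429 = 1152963463714851031 → 42682684415461048455/1152963463714851031
APPEND 30: p_13 = 30·42682684415461048455 + 927325000413637906 = 1281407857464245091556, q_13 = 30·1152963463714851031 + 25049311192784187 = 34613953222638315117 → 1281407857464245091556/34613953222638315117
APPEND 29: p_14 = 29·1281407857464245091556 + 42682684415461048455 = 37203510550878568703579, q_14 = 29·34613953222638315117 + 1152963463714851031 = 1004957606920225989424 → 37203510550878568703579/1004957606920225989424
APPEND 19: p_15 = 19·37203510550878568703579 + 1281407857464245091556 = 708148108324157050459557, q_15 = 19·1004957606920225989424 + 34613953222638315117 = 19128808484706932114173 → 708148108324157050459557/19128808484706932114173
APPEND 29: p_16 = 29·708148108324157050459557 + 37203510550878568703579 = 20573498651951433032030732, q_16 = 29·19128808484706932114173 + 1004957606920225989424 = 555740403663421257300441 → 20573498651951433032030732/555740403663421257300441

1851/50
37057/1001
1706473/46096
2187474193/59089016
26304334509/710544265
19261225994781/520292716882
886728800265862/23952708760743
25734396433704779/695148846778429
42682684415461048455/1152963463714851031
1281407857464245091556/34613953222638315117
20573498651951433032030732/555740403663421257300441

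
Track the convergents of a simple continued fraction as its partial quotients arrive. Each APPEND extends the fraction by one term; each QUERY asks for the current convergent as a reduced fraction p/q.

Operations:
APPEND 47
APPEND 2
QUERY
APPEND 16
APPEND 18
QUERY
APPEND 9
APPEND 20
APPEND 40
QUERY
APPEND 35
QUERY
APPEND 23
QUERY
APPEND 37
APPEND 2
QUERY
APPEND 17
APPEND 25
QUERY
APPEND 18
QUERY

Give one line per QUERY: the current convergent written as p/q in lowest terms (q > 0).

95/2
28301/596
206409116/4346837
7229472881/152247831
166484285379/3506046950
12500780349187/263258016912
5479511129551262/115394814829037
98849880745890799/2081711929195151

APPEND 47: p_0 = 47·1 + 0 = 47, q_0 = 47·0 + 1 = 1 → 47/1
APPEND 2: p_1 = 2·47 + 1 = 95, q_1 = 2·1 + 0 = 2 → 95/2
APPEND 16: p_2 = 16·95 + 47 = 1567, q_2 = 16·2 + 1 = 33 → 1567/33
APPEND 18: p_3 = 18·1567 + 95 = 28301, q_3 = 18·33 + 2 = 596 → 28301/596
APPEND 9: p_4 = 9·28301 + 1567 = 256276, q_4 = 9·596 + 33 = 5397 → 256276/5397
APPEND 20: p_5 = 20·256276 + 28301 = 5153821, q_5 = 20·5397 + 596 = 108536 → 5153821/108536
APPEND 40: p_6 = 40·5153821 + 256276 = 206409116, q_6 = 40·108536 + 5397 = 4346837 → 206409116/4346837
APPEND 35: p_7 = 35·206409116 + 5153821 = 7229472881, q_7 = 35·4346837 + 108536 = 152247831 → 7229472881/152247831
APPEND 23: p_8 = 23·7229472881 + 206409116 = 166484285379, q_8 = 23·152247831 + 4346837 = 3506046950 → 166484285379/3506046950
APPEND 37: p_9 = 37·166484285379 + 7229472881 = 6167148031904, q_9 = 37·3506046950 + 152247831 = 129875984981 → 6167148031904/129875984981
APPEND 2: p_10 = 2·6167148031904 + 166484285379 = 12500780349187, q_10 = 2·129875984981 + 3506046950 = 263258016912 → 12500780349187/263258016912
APPEND 17: p_11 = 17·12500780349187 + 6167148031904 = 218680413968083, q_11 = 17·263258016912 + 129875984981 = 4605262272485 → 218680413968083/4605262272485
APPEND 25: p_12 = 25·218680413968083 + 12500780349187 = 5479511129551262, q_12 = 25·4605262272485 + 263258016912 = 115394814829037 → 5479511129551262/115394814829037
APPEND 18: p_13 = 18·5479511129551262 + 218680413968083 = 98849880745890799, q_13 = 18·115394814829037 + 4605262272485 = 2081711929195151 → 98849880745890799/2081711929195151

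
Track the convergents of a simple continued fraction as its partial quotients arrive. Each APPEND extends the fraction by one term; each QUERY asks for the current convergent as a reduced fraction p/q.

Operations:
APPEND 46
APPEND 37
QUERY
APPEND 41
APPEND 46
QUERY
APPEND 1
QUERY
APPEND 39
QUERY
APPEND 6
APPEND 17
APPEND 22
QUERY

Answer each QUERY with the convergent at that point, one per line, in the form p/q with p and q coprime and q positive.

APPEND 46: p_0 = 46·1 + 0 = 46, q_0 = 46·0 + 1 = 1 → 46/1
APPEND 37: p_1 = 37·46 + 1 = 1703, q_1 = 37·1 + 0 = 37 → 1703/37
APPEND 41: p_2 = 41·1703 + 46 = 69869, q_2 = 41·37 + 1 = 1518 → 69869/1518
APPEND 46: p_3 = 46·69869 + 1703 = 3215677, q_3 = 46·1518 + 37 = 69865 → 3215677/69865
APPEND 1: p_4 = 1·3215677 + 69869 = 3285546, q_4 = 1·69865 + 1518 = 71383 → 3285546/71383
APPEND 39: p_5 = 39·3285546 + 3215677 = 131351971, q_5 = 39·71383 + 69865 = 2853802 → 131351971/2853802
APPEND 6: p_6 = 6·131351971 + 3285546 = 791397372, q_6 = 6·2853802 + 71383 = 17194195 → 791397372/17194195
APPEND 17: p_7 = 17·791397372 + 131351971 = 13585107295, q_7 = 17·17194195 + 2853802 = 295155117 → 13585107295/295155117
APPEND 22: p_8 = 22·13585107295 + 791397372 = 299663757862, q_8 = 22·295155117 + 17194195 = 6510606769 → 299663757862/6510606769

1703/37
3215677/69865
3285546/71383
131351971/2853802
299663757862/6510606769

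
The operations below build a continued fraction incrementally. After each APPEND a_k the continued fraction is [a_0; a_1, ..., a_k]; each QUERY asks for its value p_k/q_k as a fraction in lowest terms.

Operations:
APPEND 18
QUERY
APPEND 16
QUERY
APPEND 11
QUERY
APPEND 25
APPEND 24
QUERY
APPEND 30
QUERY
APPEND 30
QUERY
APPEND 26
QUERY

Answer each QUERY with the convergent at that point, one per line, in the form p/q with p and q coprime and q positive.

APPEND 18: p_0 = 18·1 + 0 = 18, q_0 = 18·0 + 1 = 1 → 18/1
APPEND 16: p_1 = 16·18 + 1 = 289, q_1 = 16·1 + 0 = 16 → 289/16
APPEND 11: p_2 = 11·289 + 18 = 3197, q_2 = 11·16 + 1 = 177 → 3197/177
APPEND 25: p_3 = 25·3197 + 289 = 80214, q_3 = 25·177 + 16 = 4441 → 80214/4441
APPEND 24: p_4 = 24·80214 + 3197 = 1928333, q_4 = 24·4441 + 177 = 106761 → 1928333/106761
APPEND 30: p_5 = 30·1928333 + 80214 = 57930204, q_5 = 30·106761 + 4441 = 3207271 → 57930204/3207271
APPEND 30: p_6 = 30·57930204 + 1928333 = 1739834453, q_6 = 30·3207271 + 106761 = 96324891 → 1739834453/96324891
APPEND 26: p_7 = 26·1739834453 + 57930204 = 45293625982, q_7 = 26·96324891 + 3207271 = 2507654437 → 45293625982/2507654437

18/1
289/16
3197/177
1928333/106761
57930204/3207271
1739834453/96324891
45293625982/2507654437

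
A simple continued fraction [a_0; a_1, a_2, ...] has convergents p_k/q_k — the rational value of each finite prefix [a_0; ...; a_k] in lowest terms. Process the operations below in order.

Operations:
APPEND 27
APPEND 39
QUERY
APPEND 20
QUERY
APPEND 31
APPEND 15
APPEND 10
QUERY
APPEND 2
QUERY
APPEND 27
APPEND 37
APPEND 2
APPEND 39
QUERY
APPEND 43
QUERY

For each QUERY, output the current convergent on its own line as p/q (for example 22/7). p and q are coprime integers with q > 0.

1054/39
21107/781
99172091/3669560
208195854/7703651
16960450433804/627569610223
729728819556455/27001383757166

APPEND 27: p_0 = 27·1 + 0 = 27, q_0 = 27·0 + 1 = 1 → 27/1
APPEND 39: p_1 = 39·27 + 1 = 1054, q_1 = 39·1 + 0 = 39 → 1054/39
APPEND 20: p_2 = 20·1054 + 27 = 21107, q_2 = 20·39 + 1 = 781 → 21107/781
APPEND 31: p_3 = 31·21107 + 1054 = 655371, q_3 = 31·781 + 39 = 24250 → 655371/24250
APPEND 15: p_4 = 15·655371 + 21107 = 9851672, q_4 = 15·24250 + 781 = 364531 → 9851672/364531
APPEND 10: p_5 = 10·9851672 + 655371 = 99172091, q_5 = 10·364531 + 24250 = 3669560 → 99172091/3669560
APPEND 2: p_6 = 2·99172091 + 9851672 = 208195854, q_6 = 2·3669560 + 364531 = 7703651 → 208195854/7703651
APPEND 27: p_7 = 27·208195854 + 99172091 = 5720460149, q_7 = 27·7703651 + 3669560 = 211668137 → 5720460149/211668137
APPEND 37: p_8 = 37·5720460149 + 208195854 = 211865221367, q_8 = 37·211668137 + 7703651 = 7839424720 → 211865221367/7839424720
APPEND 2: p_9 = 2·211865221367 + 5720460149 = 429450902883, q_9 = 2·7839424720 + 211668137 = 15890517577 → 429450902883/15890517577
APPEND 39: p_10 = 39·429450902883 + 211865221367 = 16960450433804, q_10 = 39·15890517577 + 7839424720 = 627569610223 → 16960450433804/627569610223
APPEND 43: p_11 = 43·16960450433804 + 429450902883 = 729728819556455, q_11 = 43·627569610223 + 15890517577 = 27001383757166 → 729728819556455/27001383757166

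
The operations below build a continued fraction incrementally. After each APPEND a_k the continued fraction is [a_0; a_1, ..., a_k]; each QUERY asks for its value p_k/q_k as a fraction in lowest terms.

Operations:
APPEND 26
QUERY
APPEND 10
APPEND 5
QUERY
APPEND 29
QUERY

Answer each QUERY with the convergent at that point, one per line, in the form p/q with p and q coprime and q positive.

APPEND 26: p_0 = 26·1 + 0 = 26, q_0 = 26·0 + 1 = 1 → 26/1
APPEND 10: p_1 = 10·26 + 1 = 261, q_1 = 10·1 + 0 = 10 → 261/10
APPEND 5: p_2 = 5·261 + 26 = 1331, q_2 = 5·10 + 1 = 51 → 1331/51
APPEND 29: p_3 = 29·1331 + 261 = 38860, q_3 = 29·51 + 10 = 1489 → 38860/1489

26/1
1331/51
38860/1489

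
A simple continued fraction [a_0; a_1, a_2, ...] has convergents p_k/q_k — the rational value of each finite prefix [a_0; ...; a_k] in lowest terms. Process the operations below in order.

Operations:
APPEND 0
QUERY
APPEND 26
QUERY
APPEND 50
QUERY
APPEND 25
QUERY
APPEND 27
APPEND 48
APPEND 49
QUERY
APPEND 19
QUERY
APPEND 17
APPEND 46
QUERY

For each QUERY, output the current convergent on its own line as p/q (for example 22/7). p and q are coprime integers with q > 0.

0/1
1/26
50/1301
1251/32551
79656230/2072653833
1515093317/39422703922
1189982253791/30963319247244

APPEND 0: p_0 = 0·1 + 0 = 0, q_0 = 0·0 + 1 = 1 → 0/1
APPEND 26: p_1 = 26·0 + 1 = 1, q_1 = 26·1 + 0 = 26 → 1/26
APPEND 50: p_2 = 50·1 + 0 = 50, q_2 = 50·26 + 1 = 1301 → 50/1301
APPEND 25: p_3 = 25·50 + 1 = 1251, q_3 = 25·1301 + 26 = 32551 → 1251/32551
APPEND 27: p_4 = 27·1251 + 50 = 33827, q_4 = 27·32551 + 1301 = 880178 → 33827/880178
APPEND 48: p_5 = 48·33827 + 1251 = 1624947, q_5 = 48·880178 + 32551 = 42281095 → 1624947/42281095
APPEND 49: p_6 = 49·1624947 + 33827 = 79656230, q_6 = 49·42281095 + 880178 = 2072653833 → 79656230/2072653833
APPEND 19: p_7 = 19·79656230 + 1624947 = 1515093317, q_7 = 19·2072653833 + 42281095 = 39422703922 → 1515093317/39422703922
APPEND 17: p_8 = 17·1515093317 + 79656230 = 25836242619, q_8 = 17·39422703922 + 2072653833 = 672258620507 → 25836242619/672258620507
APPEND 46: p_9 = 46·25836242619 + 1515093317 = 1189982253791, q_9 = 46·672258620507 + 39422703922 = 30963319247244 → 1189982253791/30963319247244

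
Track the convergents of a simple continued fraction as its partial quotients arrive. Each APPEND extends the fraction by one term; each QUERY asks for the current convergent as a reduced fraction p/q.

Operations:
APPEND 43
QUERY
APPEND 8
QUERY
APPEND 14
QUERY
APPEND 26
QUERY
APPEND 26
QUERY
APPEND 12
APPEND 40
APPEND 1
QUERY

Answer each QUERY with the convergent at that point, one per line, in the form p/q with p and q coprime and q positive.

APPEND 43: p_0 = 43·1 + 0 = 43, q_0 = 43·0 + 1 = 1 → 43/1
APPEND 8: p_1 = 8·43 + 1 = 345, q_1 = 8·1 + 0 = 8 → 345/8
APPEND 14: p_2 = 14·345 + 43 = 4873, q_2 = 14·8 + 1 = 113 → 4873/113
APPEND 26: p_3 = 26·4873 + 345 = 127043, q_3 = 26·113 + 8 = 2946 → 127043/2946
APPEND 26: p_4 = 26·127043 + 4873 = 3307991, q_4 = 26·2946 + 113 = 76709 → 3307991/76709
APPEND 12: p_5 = 12·3307991 + 127043 = 39822935, q_5 = 12·76709 + 2946 = 923454 → 39822935/923454
APPEND 40: p_6 = 40·39822935 + 3307991 = 1596225391, q_6 = 40·923454 + 76709 = 37014869 → 1596225391/37014869
APPEND 1: p_7 = 1·1596225391 + 39822935 = 1636048326, q_7 = 1·37014869 + 923454 = 37938323 → 1636048326/37938323

43/1
345/8
4873/113
127043/2946
3307991/76709
1636048326/37938323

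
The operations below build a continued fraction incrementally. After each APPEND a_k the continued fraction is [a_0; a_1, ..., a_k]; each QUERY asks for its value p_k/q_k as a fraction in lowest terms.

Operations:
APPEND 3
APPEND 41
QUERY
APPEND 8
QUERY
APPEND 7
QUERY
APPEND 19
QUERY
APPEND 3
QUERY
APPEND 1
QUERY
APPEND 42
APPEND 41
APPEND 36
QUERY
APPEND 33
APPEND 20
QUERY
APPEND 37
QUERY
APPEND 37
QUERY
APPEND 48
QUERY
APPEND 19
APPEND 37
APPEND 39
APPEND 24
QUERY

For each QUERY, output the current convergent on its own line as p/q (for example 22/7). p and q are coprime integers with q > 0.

124/41
995/329
7089/2344
135686/44865
414147/136939
549833/181804
34739829429/11486833183
22982314098289/7599173989783
851493000350136/281548821979801
31528223327053321/10424905587242420
1514206212698909544/500677017009615961
1000627386479286446498029/330860572885653735597004

APPEND 3: p_0 = 3·1 + 0 = 3, q_0 = 3·0 + 1 = 1 → 3/1
APPEND 41: p_1 = 41·3 + 1 = 124, q_1 = 41·1 + 0 = 41 → 124/41
APPEND 8: p_2 = 8·124 + 3 = 995, q_2 = 8·41 + 1 = 329 → 995/329
APPEND 7: p_3 = 7·995 + 124 = 7089, q_3 = 7·329 + 41 = 2344 → 7089/2344
APPEND 19: p_4 = 19·7089 + 995 = 135686, q_4 = 19·2344 + 329 = 44865 → 135686/44865
APPEND 3: p_5 = 3·135686 + 7089 = 414147, q_5 = 3·44865 + 2344 = 136939 → 414147/136939
APPEND 1: p_6 = 1·414147 + 135686 = 549833, q_6 = 1·136939 + 44865 = 181804 → 549833/181804
APPEND 42: p_7 = 42·549833 + 414147 = 23507133, q_7 = 42·181804 + 136939 = 7772707 → 23507133/7772707
APPEND 41: p_8 = 41·23507133 + 549833 = 964342286, q_8 = 41·7772707 + 181804 = 318862791 → 964342286/318862791
APPEND 36: p_9 = 36·964342286 + 23507133 = 34739829429, q_9 = 36·318862791 + 7772707 = 11486833183 → 34739829429/11486833183
APPEND 33: p_10 = 33·34739829429 + 964342286 = 1147378713443, q_10 = 33·11486833183 + 318862791 = 379384357830 → 1147378713443/379384357830
APPEND 20: p_11 = 20·1147378713443 + 34739829429 = 22982314098289, q_11 = 20·379384357830 + 11486833183 = 7599173989783 → 22982314098289/7599173989783
APPEND 37: p_12 = 37·22982314098289 + 1147378713443 = 851493000350136, q_12 = 37·7599173989783 + 379384357830 = 281548821979801 → 851493000350136/281548821979801
APPEND 37: p_13 = 37·851493000350136 + 22982314098289 = 31528223327053321, q_13 = 37·281548821979801 + 7599173989783 = 10424905587242420 → 31528223327053321/10424905587242420
APPEND 48: p_14 = 48·31528223327053321 + 851493000350136 = 1514206212698909544, q_14 = 48·10424905587242420 + 281548821979801 = 500677017009615961 → 1514206212698909544/500677017009615961
APPEND 19: p_15 = 19·1514206212698909544 + 31528223327053321 = 28801446264606334657, q_15 = 19·500677017009615961 + 10424905587242420 = 9523288228769945679 → 28801446264606334657/9523288228769945679
APPEND 37: p_16 = 37·28801446264606334657 + 1514206212698909544 = 1067167718003133291853, q_16 = 37·9523288228769945679 + 500677017009615961 = 352862341481497606084 → 1067167718003133291853/352862341481497606084
APPEND 39: p_17 = 39·1067167718003133291853 + 28801446264606334657 = 41648342448386804716924, q_17 = 39·352862341481497606084 + 9523288228769945679 = 13771154606007176582955 → 41648342448386804716924/13771154606007176582955
APPEND 24: p_18 = 24·41648342448386804716924 + 1067167718003133291853 = 1000627386479286446498029, q_18 = 24·13771154606007176582955 + 352862341481497606084 = 330860572885653735597004 → 1000627386479286446498029/330860572885653735597004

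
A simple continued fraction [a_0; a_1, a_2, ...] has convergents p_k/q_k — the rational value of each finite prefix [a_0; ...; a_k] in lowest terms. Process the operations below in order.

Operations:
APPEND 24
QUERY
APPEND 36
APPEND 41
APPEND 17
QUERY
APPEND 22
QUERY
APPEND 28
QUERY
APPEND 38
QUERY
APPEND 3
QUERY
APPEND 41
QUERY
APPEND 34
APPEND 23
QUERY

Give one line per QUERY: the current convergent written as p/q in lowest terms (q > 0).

24/1
604178/25145
13327405/554667
373771518/15555821
14216645089/591675865
43023706785/1790583416
1778188623274/74005595921
1393311237279597/57987565024711

APPEND 24: p_0 = 24·1 + 0 = 24, q_0 = 24·0 + 1 = 1 → 24/1
APPEND 36: p_1 = 36·24 + 1 = 865, q_1 = 36·1 + 0 = 36 → 865/36
APPEND 41: p_2 = 41·865 + 24 = 35489, q_2 = 41·36 + 1 = 1477 → 35489/1477
APPEND 17: p_3 = 17·35489 + 865 = 604178, q_3 = 17·1477 + 36 = 25145 → 604178/25145
APPEND 22: p_4 = 22·604178 + 35489 = 13327405, q_4 = 22·25145 + 1477 = 554667 → 13327405/554667
APPEND 28: p_5 = 28·13327405 + 604178 = 373771518, q_5 = 28·554667 + 25145 = 15555821 → 373771518/15555821
APPEND 38: p_6 = 38·373771518 + 13327405 = 14216645089, q_6 = 38·15555821 + 554667 = 591675865 → 14216645089/591675865
APPEND 3: p_7 = 3·14216645089 + 373771518 = 43023706785, q_7 = 3·591675865 + 15555821 = 1790583416 → 43023706785/1790583416
APPEND 41: p_8 = 41·43023706785 + 14216645089 = 1778188623274, q_8 = 41·1790583416 + 591675865 = 74005595921 → 1778188623274/74005595921
APPEND 34: p_9 = 34·1778188623274 + 43023706785 = 60501436898101, q_9 = 34·74005595921 + 1790583416 = 2517980844730 → 60501436898101/2517980844730
APPEND 23: p_10 = 23·60501436898101 + 1778188623274 = 1393311237279597, q_10 = 23·2517980844730 + 74005595921 = 57987565024711 → 1393311237279597/57987565024711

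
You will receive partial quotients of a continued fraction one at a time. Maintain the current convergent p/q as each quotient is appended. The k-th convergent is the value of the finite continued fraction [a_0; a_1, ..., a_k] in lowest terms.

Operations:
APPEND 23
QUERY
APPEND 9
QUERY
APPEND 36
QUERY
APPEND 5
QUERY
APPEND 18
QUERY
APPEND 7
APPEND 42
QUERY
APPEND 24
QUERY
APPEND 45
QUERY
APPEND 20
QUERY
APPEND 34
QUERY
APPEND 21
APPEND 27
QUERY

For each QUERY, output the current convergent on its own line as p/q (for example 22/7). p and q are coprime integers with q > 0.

APPEND 23: p_0 = 23·1 + 0 = 23, q_0 = 23·0 + 1 = 1 → 23/1
APPEND 9: p_1 = 9·23 + 1 = 208, q_1 = 9·1 + 0 = 9 → 208/9
APPEND 36: p_2 = 36·208 + 23 = 7511, q_2 = 36·9 + 1 = 325 → 7511/325
APPEND 5: p_3 = 5·7511 + 208 = 37763, q_3 = 5·325 + 9 = 1634 → 37763/1634
APPEND 18: p_4 = 18·37763 + 7511 = 687245, q_4 = 18·1634 + 325 = 29737 → 687245/29737
APPEND 7: p_5 = 7·687245 + 37763 = 4848478, q_5 = 7·29737 + 1634 = 209793 → 4848478/209793
APPEND 42: p_6 = 42·4848478 + 687245 = 204323321, q_6 = 42·209793 + 29737 = 8841043 → 204323321/8841043
APPEND 24: p_7 = 24·204323321 + 4848478 = 4908608182, q_7 = 24·8841043 + 209793 = 212394825 → 4908608182/212394825
APPEND 45: p_8 = 45·4908608182 + 204323321 = 221091691511, q_8 = 45·212394825 + 8841043 = 9566608168 → 221091691511/9566608168
APPEND 20: p_9 = 20·221091691511 + 4908608182 = 4426742438402, q_9 = 20·9566608168 + 212394825 = 191544558185 → 4426742438402/191544558185
APPEND 34: p_10 = 34·4426742438402 + 221091691511 = 150730334597179, q_10 = 34·191544558185 + 9566608168 = 6522081586458 → 150730334597179/6522081586458
APPEND 21: p_11 = 21·150730334597179 + 4426742438402 = 3169763768979161, q_11 = 21·6522081586458 + 191544558185 = 137155257873803 → 3169763768979161/137155257873803
APPEND 27: p_12 = 27·3169763768979161 + 150730334597179 = 85734352097034526, q_12 = 27·137155257873803 + 6522081586458 = 3709714044179139 → 85734352097034526/3709714044179139

23/1
208/9
7511/325
37763/1634
687245/29737
204323321/8841043
4908608182/212394825
221091691511/9566608168
4426742438402/191544558185
150730334597179/6522081586458
85734352097034526/3709714044179139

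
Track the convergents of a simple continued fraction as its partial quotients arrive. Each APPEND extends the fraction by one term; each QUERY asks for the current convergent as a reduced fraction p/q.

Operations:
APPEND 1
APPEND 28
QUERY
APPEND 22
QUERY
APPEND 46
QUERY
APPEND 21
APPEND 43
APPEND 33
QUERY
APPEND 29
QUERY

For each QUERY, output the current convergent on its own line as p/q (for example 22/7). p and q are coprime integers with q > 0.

29/28
639/617
29423/28410
879272199/848999870
25525519640/24646705401

APPEND 1: p_0 = 1·1 + 0 = 1, q_0 = 1·0 + 1 = 1 → 1/1
APPEND 28: p_1 = 28·1 + 1 = 29, q_1 = 28·1 + 0 = 28 → 29/28
APPEND 22: p_2 = 22·29 + 1 = 639, q_2 = 22·28 + 1 = 617 → 639/617
APPEND 46: p_3 = 46·639 + 29 = 29423, q_3 = 46·617 + 28 = 28410 → 29423/28410
APPEND 21: p_4 = 21·29423 + 639 = 618522, q_4 = 21·28410 + 617 = 597227 → 618522/597227
APPEND 43: p_5 = 43·618522 + 29423 = 26625869, q_5 = 43·597227 + 28410 = 25709171 → 26625869/25709171
APPEND 33: p_6 = 33·26625869 + 618522 = 879272199, q_6 = 33·25709171 + 597227 = 848999870 → 879272199/848999870
APPEND 29: p_7 = 29·879272199 + 26625869 = 25525519640, q_7 = 29·848999870 + 25709171 = 24646705401 → 25525519640/24646705401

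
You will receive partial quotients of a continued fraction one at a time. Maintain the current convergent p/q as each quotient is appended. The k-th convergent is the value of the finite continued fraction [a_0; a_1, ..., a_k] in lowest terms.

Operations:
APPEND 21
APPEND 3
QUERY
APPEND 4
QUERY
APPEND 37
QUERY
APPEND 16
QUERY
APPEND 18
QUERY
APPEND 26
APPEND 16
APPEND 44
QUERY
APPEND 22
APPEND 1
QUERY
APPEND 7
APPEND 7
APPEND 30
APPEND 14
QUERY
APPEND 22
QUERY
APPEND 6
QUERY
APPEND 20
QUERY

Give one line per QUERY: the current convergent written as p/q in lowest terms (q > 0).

APPEND 21: p_0 = 21·1 + 0 = 21, q_0 = 21·0 + 1 = 1 → 21/1
APPEND 3: p_1 = 3·21 + 1 = 64, q_1 = 3·1 + 0 = 3 → 64/3
APPEND 4: p_2 = 4·64 + 21 = 277, q_2 = 4·3 + 1 = 13 → 277/13
APPEND 37: p_3 = 37·277 + 64 = 10313, q_3 = 37·13 + 3 = 484 → 10313/484
APPEND 16: p_4 = 16·10313 + 277 = 165285, q_4 = 16·484 + 13 = 7757 → 165285/7757
APPEND 18: p_5 = 18·165285 + 10313 = 2985443, q_5 = 18·7757 + 484 = 140110 → 2985443/140110
APPEND 26: p_6 = 26·2985443 + 165285 = 77786803, q_6 = 26·140110 + 7757 = 3650617 → 77786803/3650617
APPEND 16: p_7 = 16·77786803 + 2985443 = 1247574291, q_7 = 16·3650617 + 140110 = 58549982 → 1247574291/58549982
APPEND 44: p_8 = 44·1247574291 + 77786803 = 54971055607, q_8 = 44·58549982 + 3650617 = 2579849825 → 54971055607/2579849825
APPEND 22: p_9 = 22·54971055607 + 1247574291 = 1210610797645, q_9 = 22·2579849825 + 58549982 = 56815246132 → 1210610797645/56815246132
APPEND 1: p_10 = 1·1210610797645 + 54971055607 = 1265581853252, q_10 = 1·56815246132 + 2579849825 = 59395095957 → 1265581853252/59395095957
APPEND 7: p_11 = 7·1265581853252 + 1210610797645 = 10069683770409, q_11 = 7·59395095957 + 56815246132 = 472580917831 → 10069683770409/472580917831
APPEND 7: p_12 = 7·10069683770409 + 1265581853252 = 71753368246115, q_12 = 7·472580917831 + 59395095957 = 3367461520774 → 71753368246115/3367461520774
APPEND 30: p_13 = 30·71753368246115 + 10069683770409 = 2162670731153859, q_13 = 30·3367461520774 + 472580917831 = 101496426541051 → 2162670731153859/101496426541051
APPEND 14: p_14 = 14·2162670731153859 + 71753368246115 = 30349143604400141, q_14 = 14·101496426541051 + 3367461520774 = 1424317433095488 → 30349143604400141/1424317433095488
APPEND 22: p_15 = 22·30349143604400141 + 2162670731153859 = 669843830027956961, q_15 = 22·1424317433095488 + 101496426541051 = 31436479954641787 → 669843830027956961/31436479954641787
APPEND 6: p_16 = 6·669843830027956961 + 30349143604400141 = 4049412123772141907, q_16 = 6·31436479954641787 + 1424317433095488 = 190043197160946210 → 4049412123772141907/190043197160946210
APPEND 20: p_17 = 20·4049412123772141907 + 669843830027956961 = 81658086305470795101, q_17 = 20·190043197160946210 + 31436479954641787 = 3832300423173565987 → 81658086305470795101/3832300423173565987

64/3
277/13
10313/484
165285/7757
2985443/140110
54971055607/2579849825
1265581853252/59395095957
30349143604400141/1424317433095488
669843830027956961/31436479954641787
4049412123772141907/190043197160946210
81658086305470795101/3832300423173565987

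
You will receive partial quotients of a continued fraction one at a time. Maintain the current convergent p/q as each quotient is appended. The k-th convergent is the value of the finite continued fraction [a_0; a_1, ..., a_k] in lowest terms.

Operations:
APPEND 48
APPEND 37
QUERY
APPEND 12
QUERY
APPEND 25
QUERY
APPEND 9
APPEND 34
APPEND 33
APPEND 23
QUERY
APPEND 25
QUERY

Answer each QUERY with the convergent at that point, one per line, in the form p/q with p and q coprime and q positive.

1777/37
21372/445
536077/11162
125741197615/2618137409
3148989761911/65567117640

APPEND 48: p_0 = 48·1 + 0 = 48, q_0 = 48·0 + 1 = 1 → 48/1
APPEND 37: p_1 = 37·48 + 1 = 1777, q_1 = 37·1 + 0 = 37 → 1777/37
APPEND 12: p_2 = 12·1777 + 48 = 21372, q_2 = 12·37 + 1 = 445 → 21372/445
APPEND 25: p_3 = 25·21372 + 1777 = 536077, q_3 = 25·445 + 37 = 11162 → 536077/11162
APPEND 9: p_4 = 9·536077 + 21372 = 4846065, q_4 = 9·11162 + 445 = 100903 → 4846065/100903
APPEND 34: p_5 = 34·4846065 + 536077 = 165302287, q_5 = 34·100903 + 11162 = 3441864 → 165302287/3441864
APPEND 33: p_6 = 33·165302287 + 4846065 = 5459821536, q_6 = 33·3441864 + 100903 = 113682415 → 5459821536/113682415
APPEND 23: p_7 = 23·5459821536 + 165302287 = 125741197615, q_7 = 23·113682415 + 3441864 = 2618137409 → 125741197615/2618137409
APPEND 25: p_8 = 25·125741197615 + 5459821536 = 3148989761911, q_8 = 25·2618137409 + 113682415 = 65567117640 → 3148989761911/65567117640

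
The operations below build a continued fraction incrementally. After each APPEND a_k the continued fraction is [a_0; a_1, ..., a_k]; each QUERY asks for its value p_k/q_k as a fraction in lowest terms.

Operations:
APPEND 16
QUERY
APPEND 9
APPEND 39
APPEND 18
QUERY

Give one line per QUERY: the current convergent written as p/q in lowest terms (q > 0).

APPEND 16: p_0 = 16·1 + 0 = 16, q_0 = 16·0 + 1 = 1 → 16/1
APPEND 9: p_1 = 9·16 + 1 = 145, q_1 = 9·1 + 0 = 9 → 145/9
APPEND 39: p_2 = 39·145 + 16 = 5671, q_2 = 39·9 + 1 = 352 → 5671/352
APPEND 18: p_3 = 18·5671 + 145 = 102223, q_3 = 18·352 + 9 = 6345 → 102223/6345

16/1
102223/6345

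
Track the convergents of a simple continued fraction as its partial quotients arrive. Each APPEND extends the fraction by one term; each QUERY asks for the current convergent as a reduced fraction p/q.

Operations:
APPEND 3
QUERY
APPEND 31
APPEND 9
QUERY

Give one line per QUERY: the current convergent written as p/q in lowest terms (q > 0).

APPEND 3: p_0 = 3·1 + 0 = 3, q_0 = 3·0 + 1 = 1 → 3/1
APPEND 31: p_1 = 31·3 + 1 = 94, q_1 = 31·1 + 0 = 31 → 94/31
APPEND 9: p_2 = 9·94 + 3 = 849, q_2 = 9·31 + 1 = 280 → 849/280

3/1
849/280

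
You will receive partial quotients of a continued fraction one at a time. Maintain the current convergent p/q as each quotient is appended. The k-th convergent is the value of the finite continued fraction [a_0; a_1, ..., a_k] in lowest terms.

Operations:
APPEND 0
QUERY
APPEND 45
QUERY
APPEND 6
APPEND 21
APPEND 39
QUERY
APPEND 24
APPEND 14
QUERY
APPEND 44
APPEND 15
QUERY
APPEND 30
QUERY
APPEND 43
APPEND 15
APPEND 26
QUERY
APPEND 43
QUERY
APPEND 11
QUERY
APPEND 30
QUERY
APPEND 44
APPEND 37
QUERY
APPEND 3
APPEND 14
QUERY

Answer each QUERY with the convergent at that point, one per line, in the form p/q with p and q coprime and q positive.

0/1
1/45
4959/223975
1672961/75559879
1107614366/50025797059
33302160407/1504103927582
561208156310579/25347166123203367
24153480531193309/1090900544821918638
266249493999436978/12025253159164308385
8011638300514302649/361848495319751170188
13060810022815778183407/589896133242763735646497
566553727667111264435977/25588600756100035653952569

APPEND 0: p_0 = 0·1 + 0 = 0, q_0 = 0·0 + 1 = 1 → 0/1
APPEND 45: p_1 = 45·0 + 1 = 1, q_1 = 45·1 + 0 = 45 → 1/45
APPEND 6: p_2 = 6·1 + 0 = 6, q_2 = 6·45 + 1 = 271 → 6/271
APPEND 21: p_3 = 21·6 + 1 = 127, q_3 = 21·271 + 45 = 5736 → 127/5736
APPEND 39: p_4 = 39·127 + 6 = 4959, q_4 = 39·5736 + 271 = 223975 → 4959/223975
APPEND 24: p_5 = 24·4959 + 127 = 119143, q_5 = 24·223975 + 5736 = 5381136 → 119143/5381136
APPEND 14: p_6 = 14·119143 + 4959 = 1672961, q_6 = 14·5381136 + 223975 = 75559879 → 1672961/75559879
APPEND 44: p_7 = 44·1672961 + 119143 = 73729427, q_7 = 44·75559879 + 5381136 = 3330015812 → 73729427/3330015812
APPEND 15: p_8 = 15·73729427 + 1672961 = 1107614366, q_8 = 15·3330015812 + 75559879 = 50025797059 → 1107614366/50025797059
APPEND 30: p_9 = 30·1107614366 + 73729427 = 33302160407, q_9 = 30·50025797059 + 3330015812 = 1504103927582 → 33302160407/1504103927582
APPEND 43: p_10 = 43·33302160407 + 1107614366 = 1433100511867, q_10 = 43·1504103927582 + 50025797059 = 64726494683085 → 1433100511867/64726494683085
APPEND 15: p_11 = 15·1433100511867 + 33302160407 = 21529809838412, q_11 = 15·64726494683085 + 1504103927582 = 972401524173857 → 21529809838412/972401524173857
APPEND 26: p_12 = 26·21529809838412 + 1433100511867 = 561208156310579, q_12 = 26·972401524173857 + 64726494683085 = 25347166123203367 → 561208156310579/25347166123203367
APPEND 43: p_13 = 43·561208156310579 + 21529809838412 = 24153480531193309, q_13 = 43·25347166123203367 + 972401524173857 = 1090900544821918638 → 24153480531193309/1090900544821918638
APPEND 11: p_14 = 11·24153480531193309 + 561208156310579 = 266249493999436978, q_14 = 11·1090900544821918638 + 25347166123203367 = 12025253159164308385 → 266249493999436978/12025253159164308385
APPEND 30: p_15 = 30·266249493999436978 + 24153480531193309 = 8011638300514302649, q_15 = 30·12025253159164308385 + 1090900544821918638 = 361848495319751170188 → 8011638300514302649/361848495319751170188
APPEND 44: p_16 = 44·8011638300514302649 + 266249493999436978 = 352778334716628753534, q_16 = 44·361848495319751170188 + 12025253159164308385 = 15933359047228215796657 → 352778334716628753534/15933359047228215796657
APPEND 37: p_17 = 37·352778334716628753534 + 8011638300514302649 = 13060810022815778183407, q_17 = 37·15933359047228215796657 + 361848495319751170188 = 589896133242763735646497 → 13060810022815778183407/589896133242763735646497
APPEND 3: p_18 = 3·13060810022815778183407 + 352778334716628753534 = 39535208403163963303755, q_18 = 3·589896133242763735646497 + 15933359047228215796657 = 1785621758775519422736148 → 39535208403163963303755/1785621758775519422736148
APPEND 14: p_19 = 14·39535208403163963303755 + 13060810022815778183407 = 566553727667111264435977, q_19 = 14·1785621758775519422736148 + 589896133242763735646497 = 25588600756100035653952569 → 566553727667111264435977/25588600756100035653952569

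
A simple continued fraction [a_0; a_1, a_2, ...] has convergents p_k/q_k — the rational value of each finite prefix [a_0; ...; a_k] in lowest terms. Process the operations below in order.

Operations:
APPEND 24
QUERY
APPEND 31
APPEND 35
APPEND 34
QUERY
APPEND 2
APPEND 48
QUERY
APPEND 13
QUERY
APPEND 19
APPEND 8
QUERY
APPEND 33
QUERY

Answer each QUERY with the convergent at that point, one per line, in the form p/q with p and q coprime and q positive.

APPEND 24: p_0 = 24·1 + 0 = 24, q_0 = 24·0 + 1 = 1 → 24/1
APPEND 31: p_1 = 31·24 + 1 = 745, q_1 = 31·1 + 0 = 31 → 745/31
APPEND 35: p_2 = 35·745 + 24 = 26099, q_2 = 35·31 + 1 = 1086 → 26099/1086
APPEND 34: p_3 = 34·26099 + 745 = 888111, q_3 = 34·1086 + 31 = 36955 → 888111/36955
APPEND 2: p_4 = 2·888111 + 26099 = 1802321, q_4 = 2·36955 + 1086 = 74996 → 1802321/74996
APPEND 48: p_5 = 48·1802321 + 888111 = 87399519, q_5 = 48·74996 + 36955 = 3636763 → 87399519/3636763
APPEND 13: p_6 = 13·87399519 + 1802321 = 1137996068, q_6 = 13·3636763 + 74996 = 47352915 → 1137996068/47352915
APPEND 19: p_7 = 19·1137996068 + 87399519 = 21709324811, q_7 = 19·47352915 + 3636763 = 903342148 → 21709324811/903342148
APPEND 8: p_8 = 8·21709324811 + 1137996068 = 174812594556, q_8 = 8·903342148 + 47352915 = 7274090099 → 174812594556/7274090099
APPEND 33: p_9 = 33·174812594556 + 21709324811 = 5790524945159, q_9 = 33·7274090099 + 903342148 = 240948315415 → 5790524945159/240948315415

24/1
888111/36955
87399519/3636763
1137996068/47352915
174812594556/7274090099
5790524945159/240948315415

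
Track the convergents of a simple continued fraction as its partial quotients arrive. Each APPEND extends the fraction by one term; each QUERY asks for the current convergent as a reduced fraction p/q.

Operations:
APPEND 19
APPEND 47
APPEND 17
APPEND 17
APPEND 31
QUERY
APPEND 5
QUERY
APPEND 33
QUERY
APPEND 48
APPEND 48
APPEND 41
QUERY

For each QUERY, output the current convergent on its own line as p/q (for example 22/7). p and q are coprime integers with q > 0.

APPEND 19: p_0 = 19·1 + 0 = 19, q_0 = 19·0 + 1 = 1 → 19/1
APPEND 47: p_1 = 47·19 + 1 = 894, q_1 = 47·1 + 0 = 47 → 894/47
APPEND 17: p_2 = 17·894 + 19 = 15217, q_2 = 17·47 + 1 = 800 → 15217/800
APPEND 17: p_3 = 17·15217 + 894 = 259583, q_3 = 17·800 + 47 = 13647 → 259583/13647
APPEND 31: p_4 = 31·259583 + 15217 = 8062290, q_4 = 31·13647 + 800 = 423857 → 8062290/423857
APPEND 5: p_5 = 5·8062290 + 259583 = 40571033, q_5 = 5·423857 + 13647 = 2132932 → 40571033/2132932
APPEND 33: p_6 = 33·40571033 + 8062290 = 1346906379, q_6 = 33·2132932 + 423857 = 70810613 → 1346906379/70810613
APPEND 48: p_7 = 48·1346906379 + 40571033 = 64692077225, q_7 = 48·70810613 + 2132932 = 3401042356 → 64692077225/3401042356
APPEND 48: p_8 = 48·64692077225 + 1346906379 = 3106566613179, q_8 = 48·3401042356 + 70810613 = 163320843701 → 3106566613179/163320843701
APPEND 41: p_9 = 41·3106566613179 + 64692077225 = 127433923217564, q_9 = 41·163320843701 + 3401042356 = 6699555634097 → 127433923217564/6699555634097

8062290/423857
40571033/2132932
1346906379/70810613
127433923217564/6699555634097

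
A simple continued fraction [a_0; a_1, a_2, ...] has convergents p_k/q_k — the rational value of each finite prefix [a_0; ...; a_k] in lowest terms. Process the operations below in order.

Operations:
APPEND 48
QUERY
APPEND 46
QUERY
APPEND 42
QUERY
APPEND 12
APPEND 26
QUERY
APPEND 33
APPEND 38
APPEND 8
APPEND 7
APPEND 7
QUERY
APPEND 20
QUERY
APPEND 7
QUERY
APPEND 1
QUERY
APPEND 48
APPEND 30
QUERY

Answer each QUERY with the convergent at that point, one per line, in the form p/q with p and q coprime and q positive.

48/1
2209/46
92826/1933
29111972/606225
14935311105256/311011530747
300797897218605/6263787463156
2120520591635491/44157523772839
2421318488854096/50421311235995
3552735560187817066/73981835204253965

APPEND 48: p_0 = 48·1 + 0 = 48, q_0 = 48·0 + 1 = 1 → 48/1
APPEND 46: p_1 = 46·48 + 1 = 2209, q_1 = 46·1 + 0 = 46 → 2209/46
APPEND 42: p_2 = 42·2209 + 48 = 92826, q_2 = 42·46 + 1 = 1933 → 92826/1933
APPEND 12: p_3 = 12·92826 + 2209 = 1116121, q_3 = 12·1933 + 46 = 23242 → 1116121/23242
APPEND 26: p_4 = 26·1116121 + 92826 = 29111972, q_4 = 26·23242 + 1933 = 606225 → 29111972/606225
APPEND 33: p_5 = 33·29111972 + 1116121 = 961811197, q_5 = 33·606225 + 23242 = 20028667 → 961811197/20028667
APPEND 38: p_6 = 38·961811197 + 29111972 = 36577937458, q_6 = 38·20028667 + 606225 = 761695571 → 36577937458/761695571
APPEND 8: p_7 = 8·36577937458 + 961811197 = 293585310861, q_7 = 8·761695571 + 20028667 = 6113593235 → 293585310861/6113593235
APPEND 7: p_8 = 7·293585310861 + 36577937458 = 2091675113485, q_8 = 7·6113593235 + 761695571 = 43556848216 → 2091675113485/43556848216
APPEND 7: p_9 = 7·2091675113485 + 293585310861 = 14935311105256, q_9 = 7·43556848216 + 6113593235 = 311011530747 → 14935311105256/311011530747
APPEND 20: p_10 = 20·14935311105256 + 2091675113485 = 300797897218605, q_10 = 20·311011530747 + 43556848216 = 6263787463156 → 300797897218605/6263787463156
APPEND 7: p_11 = 7·300797897218605 + 14935311105256 = 2120520591635491, q_11 = 7·6263787463156 + 311011530747 = 44157523772839 → 2120520591635491/44157523772839
APPEND 1: p_12 = 1·2120520591635491 + 300797897218605 = 2421318488854096, q_12 = 1·44157523772839 + 6263787463156 = 50421311235995 → 2421318488854096/50421311235995
APPEND 48: p_13 = 48·2421318488854096 + 2120520591635491 = 118343808056632099, q_13 = 48·50421311235995 + 44157523772839 = 2464380463100599 → 118343808056632099/2464380463100599
APPEND 30: p_14 = 30·118343808056632099 + 2421318488854096 = 3552735560187817066, q_14 = 30·2464380463100599 + 50421311235995 = 73981835204253965 → 3552735560187817066/73981835204253965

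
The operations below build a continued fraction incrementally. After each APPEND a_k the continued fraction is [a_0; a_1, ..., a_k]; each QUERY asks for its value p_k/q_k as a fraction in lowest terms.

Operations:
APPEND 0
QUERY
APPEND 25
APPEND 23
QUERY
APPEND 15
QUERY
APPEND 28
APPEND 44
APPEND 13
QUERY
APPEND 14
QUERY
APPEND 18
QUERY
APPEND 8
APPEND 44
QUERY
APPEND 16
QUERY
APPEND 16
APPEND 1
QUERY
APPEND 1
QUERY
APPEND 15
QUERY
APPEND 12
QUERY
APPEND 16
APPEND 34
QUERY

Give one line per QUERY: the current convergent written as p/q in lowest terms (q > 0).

0/1
23/576
346/8665
5568901/139463953
78392244/1963204631
1416629293/35477147311
503519399165/12609814004547
8067721813228/202042804455871
137654790224041/3447337489754354
267241858634854/6692632175052837
4146282669746851/103836820115546909
50022633895597066/1252734473561615745
27403309083871793904/686270739975009175931

APPEND 0: p_0 = 0·1 + 0 = 0, q_0 = 0·0 + 1 = 1 → 0/1
APPEND 25: p_1 = 25·0 + 1 = 1, q_1 = 25·1 + 0 = 25 → 1/25
APPEND 23: p_2 = 23·1 + 0 = 23, q_2 = 23·25 + 1 = 576 → 23/576
APPEND 15: p_3 = 15·23 + 1 = 346, q_3 = 15·576 + 25 = 8665 → 346/8665
APPEND 28: p_4 = 28·346 + 23 = 9711, q_4 = 28·8665 + 576 = 243196 → 9711/243196
APPEND 44: p_5 = 44·9711 + 346 = 427630, q_5 = 44·243196 + 8665 = 10709289 → 427630/10709289
APPEND 13: p_6 = 13·427630 + 9711 = 5568901, q_6 = 13·10709289 + 243196 = 139463953 → 5568901/139463953
APPEND 14: p_7 = 14·5568901 + 427630 = 78392244, q_7 = 14·139463953 + 10709289 = 1963204631 → 78392244/1963204631
APPEND 18: p_8 = 18·78392244 + 5568901 = 1416629293, q_8 = 18·1963204631 + 139463953 = 35477147311 → 1416629293/35477147311
APPEND 8: p_9 = 8·1416629293 + 78392244 = 11411426588, q_9 = 8·35477147311 + 1963204631 = 285780383119 → 11411426588/285780383119
APPEND 44: p_10 = 44·11411426588 + 1416629293 = 503519399165, q_10 = 44·285780383119 + 35477147311 = 12609814004547 → 503519399165/12609814004547
APPEND 16: p_11 = 16·503519399165 + 11411426588 = 8067721813228, q_11 = 16·12609814004547 + 285780383119 = 202042804455871 → 8067721813228/202042804455871
APPEND 16: p_12 = 16·8067721813228 + 503519399165 = 129587068410813, q_12 = 16·202042804455871 + 12609814004547 = 3245294685298483 → 129587068410813/3245294685298483
APPEND 1: p_13 = 1·129587068410813 + 8067721813228 = 137654790224041, q_13 = 1·3245294685298483 + 202042804455871 = 3447337489754354 → 137654790224041/3447337489754354
APPEND 1: p_14 = 1·137654790224041 + 129587068410813 = 267241858634854, q_14 = 1·3447337489754354 + 3245294685298483 = 6692632175052837 → 267241858634854/6692632175052837
APPEND 15: p_15 = 15·267241858634854 + 137654790224041 = 4146282669746851, q_15 = 15·6692632175052837 + 3447337489754354 = 103836820115546909 → 4146282669746851/103836820115546909
APPEND 12: p_16 = 12·4146282669746851 + 267241858634854 = 50022633895597066, q_16 = 12·103836820115546909 + 6692632175052837 = 1252734473561615745 → 50022633895597066/1252734473561615745
APPEND 16: p_17 = 16·50022633895597066 + 4146282669746851 = 804508424999299907, q_17 = 16·1252734473561615745 + 103836820115546909 = 20147588397101398829 → 804508424999299907/20147588397101398829
APPEND 34: p_18 = 34·804508424999299907 + 50022633895597066 = 27403309083871793904, q_18 = 34·20147588397101398829 + 1252734473561615745 = 686270739975009175931 → 27403309083871793904/686270739975009175931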